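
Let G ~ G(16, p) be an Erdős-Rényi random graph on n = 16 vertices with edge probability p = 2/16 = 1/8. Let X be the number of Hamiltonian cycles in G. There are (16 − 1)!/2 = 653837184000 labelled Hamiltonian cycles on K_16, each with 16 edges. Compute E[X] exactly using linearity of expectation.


K_16 has (16 − 1)!/2 = 653837184000 labelled Hamiltonian cycles.
For each such Hamiltonian cycle H, let X_H = 1 if all 16 edges of H are present in G. Then P[X_H = 1] = p^{16} = (1/8)^{16} = 1/281474976710656.
By linearity: E[X] = Σ_H E[X_H] = 653837184000 · p^{16} = 653837184000 · 1/281474976710656 = 638512875/274877906944.
Numerically: E[X] ≈ 0.00232.

E[X] = 653837184000 · (1/8)^{16} = 638512875/274877906944 ≈ 0.00232.


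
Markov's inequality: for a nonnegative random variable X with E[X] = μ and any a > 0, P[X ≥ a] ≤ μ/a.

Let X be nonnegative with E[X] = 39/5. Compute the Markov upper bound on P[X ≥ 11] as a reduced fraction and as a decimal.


μ = E[X] = 39/5, a = 11.
Markov: P[X ≥ 11] ≤ μ/a = (39/5)/11 = 39/55.
Numerically: ≈ 0.709091.
(Since a = 11 > μ = 7.800000, the bound 39/55 is < 1 and informative.)

P[X ≥ 11] ≤ 39/55 ≈ 0.709091.


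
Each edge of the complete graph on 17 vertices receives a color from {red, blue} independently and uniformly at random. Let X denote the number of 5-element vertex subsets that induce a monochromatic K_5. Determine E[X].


Let X = Σ_S X_S over the C(17, 5) = 6188 subsets S of size 5, where X_S = 1 if the K_5 on S is monochromatic.
For a fixed S, the K_5 on S has C(5, 2) = 10 edges. P[all 10 edges red] = (1/2)^10, and likewise for blue, so P[monochromatic] = 2·(1/2)^10 = 2^{1 − 10} = 1/512.
By linearity: E[X] = C(17, 5) · 2^{1 − 10} = 6188 · 1/512 = 1547/128.
Numerically: E[X] ≈ 12.085938.

E[X] = C(17,5)·2^(1−C(5,2)) = 1547/128 ≈ 12.085938.


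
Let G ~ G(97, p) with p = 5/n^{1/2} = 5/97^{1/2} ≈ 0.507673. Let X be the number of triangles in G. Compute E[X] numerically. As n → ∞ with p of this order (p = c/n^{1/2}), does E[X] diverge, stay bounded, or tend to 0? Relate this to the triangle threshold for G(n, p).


Number of potential triangles: C(97, 3) = 147440.
Each occurs with probability p³ ≈ (0.507673)³ ≈ 1.30843578e-01.
By linearity: E[X] = C(97, 3)·p³ ≈ 147440 · 1.30843578e-01 ≈ 19291.577138.
Since α = 1/2 < 1, p = c/n^{1/2} ≫ 1/n is above the triangle threshold p ~ 1/n. Asymptotically E[X] ~ (c³/6)·n^{3(1−α)} = (5³/6)·n^{1.5} → ∞; triangles are abundant w.h.p.

E[X] ≈ 19291.577138; in regime p = Θ(1/n^{1/2}) E[X] diverges (above the triangle threshold p ~ 1/n).


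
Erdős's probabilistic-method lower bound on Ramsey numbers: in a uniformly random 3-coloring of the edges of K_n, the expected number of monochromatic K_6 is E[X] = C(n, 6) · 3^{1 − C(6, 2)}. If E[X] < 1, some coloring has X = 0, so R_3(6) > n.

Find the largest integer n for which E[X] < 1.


We need C(n, 6) · 3^{1 − 15} < 1, i.e. C(n, 6) < 3^{15 − 1} = 4782969.
Check values of n near the boundary:
  n = 35: C(35, 6) = 1623160; 1623160 < 4782969? YES
  n = 36: C(36, 6) = 1947792; 1947792 < 4782969? YES
  n = 37: C(37, 6) = 2324784; 2324784 < 4782969? YES
  n = 38: C(38, 6) = 2760681; 2760681 < 4782969? YES
  n = 39: C(39, 6) = 3262623; 3262623 < 4782969? YES
  n = 40: C(40, 6) = 3838380; 3838380 < 4782969? YES
  n = 41: C(41, 6) = 4496388; 4496388 < 4782969? YES
  n = 42: C(42, 6) = 5245786; 5245786 < 4782969? NO
  n = 43: C(43, 6) = 6096454; 6096454 < 4782969? NO
  n = 44: C(44, 6) = 7059052; 7059052 < 4782969? NO
The largest n with C(n, 6) < 4782969 is n = 41 (where E[X] = 1498796/1594323 ≈ 0.94008). Hence R_3(6) > 41, i.e. R_3(6) ≥ 42.

Largest n = 41; hence R_3(6) > 41.


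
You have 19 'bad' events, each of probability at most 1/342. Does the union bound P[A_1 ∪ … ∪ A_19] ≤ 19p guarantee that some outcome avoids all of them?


Union bound: P[∪_{i=1}^{19} A_i] ≤ Σ_i P[A_i] ≤ 19·p = 19·(1/342) = 1/18.
Numerically: 1/18 ≈ 0.0556.
Is 1/18 < 1? YES.
Since P[∪ A_i] ≤ 1/18 < 1, the complement has P[∩ A_i^c] ≥ 1 − 1/18 = 17/18 > 0, so some outcome avoids every A_i.

19·p = 1/18 ≈ 0.0556; existence CERTIFIED by the union bound.


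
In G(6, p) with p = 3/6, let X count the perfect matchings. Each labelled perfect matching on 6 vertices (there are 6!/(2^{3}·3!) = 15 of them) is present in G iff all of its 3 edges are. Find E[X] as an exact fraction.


K_6 has 6!/(2^{3}·3!) = 15 labelled perfect matchings.
For each such perfect matching H, let X_H = 1 if all 3 edges of H are present in G. Then P[X_H = 1] = p^{3} = (1/2)^{3} = 1/8.
By linearity: E[X] = Σ_H E[X_H] = 15 · p^{3} = 15 · 1/8 = 15/8.
Numerically: E[X] ≈ 1.875.

E[X] = 15 · (1/2)^{3} = 15/8 ≈ 1.875.


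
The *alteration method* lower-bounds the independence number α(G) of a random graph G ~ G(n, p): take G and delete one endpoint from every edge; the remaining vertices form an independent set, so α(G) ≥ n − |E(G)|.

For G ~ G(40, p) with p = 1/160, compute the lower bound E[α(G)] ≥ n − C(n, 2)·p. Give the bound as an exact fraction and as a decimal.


E[|E(G)|] = C(40, 2)·p = 780 · (1/160) = 39/8.
E[α(G)] ≥ n − E[|E(G)|] = 40 − 39/8 = 281/8.
Numerically: ≈ 35.12500.
(This is only a lower bound; the true E[α(G)] may be larger.)

E[α(G)] ≥ 281/8 ≈ 35.12500.


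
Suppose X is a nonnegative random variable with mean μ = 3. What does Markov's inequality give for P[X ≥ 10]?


μ = E[X] = 3, a = 10.
Markov: P[X ≥ 10] ≤ μ/a = (3)/10 = 3/10.
Numerically: ≈ 0.3000.
(Since a = 10 > μ = 3.0000, the bound 3/10 is < 1 and informative.)

P[X ≥ 10] ≤ 3/10 ≈ 0.3000.


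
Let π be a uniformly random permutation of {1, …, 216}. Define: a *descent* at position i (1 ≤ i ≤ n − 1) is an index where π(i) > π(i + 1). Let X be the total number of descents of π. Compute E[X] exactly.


Write X = Σ X_I over i = 1, …, 215, with X_I the indicator of one descent.
There are 215 indicators.
For each fixed i, the pair (π(i), π(i+1)) is a uniformly random ordered pair of distinct values from {1, …, 216}; by symmetry P[π(i) > π(i+1)] = 1/2.
By linearity: E[X] = 215 · (1/2) = (216 − 1) · (1/2) = 215/2 ≈ 107.500.

E[X] = 215/2 = 107.500.


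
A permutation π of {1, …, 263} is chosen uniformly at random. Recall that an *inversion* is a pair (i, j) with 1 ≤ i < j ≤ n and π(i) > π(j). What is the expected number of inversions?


Write X = Σ X_I over the C(263, 2) = 34453 pairs i < j, with X_I the indicator of one inversion.
There are 34453 indicators.
For each fixed pair i < j, the values π(i) and π(j) are two distinct elements of {1, …, 263} in uniformly random order; by symmetry P[π(i) > π(j)] = 1/2.
By linearity: E[X] = 34453 · (1/2) = C(263, 2) · (1/2) = 34453/2 = 34453/2 ≈ 17226.50000.

E[X] = 34453/2 = 17226.50000.


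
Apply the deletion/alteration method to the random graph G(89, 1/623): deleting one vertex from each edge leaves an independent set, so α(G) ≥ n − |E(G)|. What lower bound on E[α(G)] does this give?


E[|E(G)|] = C(89, 2)·p = 3916 · (1/623) = 44/7.
E[α(G)] ≥ n − E[|E(G)|] = 89 − 44/7 = 579/7.
Numerically: ≈ 82.71429.
(This is only a lower bound; the true E[α(G)] may be larger.)

E[α(G)] ≥ 579/7 ≈ 82.71429.


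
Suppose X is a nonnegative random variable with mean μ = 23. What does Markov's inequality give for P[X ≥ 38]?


μ = E[X] = 23, a = 38.
Markov: P[X ≥ 38] ≤ μ/a = (23)/38 = 23/38.
Numerically: ≈ 0.60526.
(Since a = 38 > μ = 23.00000, the bound 23/38 is < 1 and informative.)

P[X ≥ 38] ≤ 23/38 ≈ 0.60526.


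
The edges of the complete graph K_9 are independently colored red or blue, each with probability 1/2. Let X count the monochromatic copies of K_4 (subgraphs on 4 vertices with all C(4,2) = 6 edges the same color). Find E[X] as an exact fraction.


Let X = Σ_S X_S over the C(9, 4) = 126 subsets S of size 4, where X_S = 1 if the K_4 on S is monochromatic.
For a fixed S, the K_4 on S has C(4, 2) = 6 edges. P[all 6 edges red] = (1/2)^6, and likewise for blue, so P[monochromatic] = 2·(1/2)^6 = 2^{1 − 6} = 1/32.
By linearity of expectation: E[X] = C(9, 4) · 2^{1 − 6} = 126 · 1/32 = 63/16.
Numerically: E[X] ≈ 3.9375.

E[X] = C(9,4)·2^(1−C(4,2)) = 63/16 ≈ 3.9375.


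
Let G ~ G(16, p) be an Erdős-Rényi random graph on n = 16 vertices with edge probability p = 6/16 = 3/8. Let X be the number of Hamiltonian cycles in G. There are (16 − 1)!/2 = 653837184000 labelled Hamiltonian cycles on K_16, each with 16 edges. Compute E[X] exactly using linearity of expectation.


K_16 has (16 − 1)!/2 = 653837184000 labelled Hamiltonian cycles.
For each such Hamiltonian cycle H, let X_H = 1 if all 16 edges of H are present in G. Then P[X_H = 1] = p^{16} = (3/8)^{16} = 43046721/281474976710656.
By linearity of expectation: E[X] = Σ_H E[X_H] = 653837184000 · p^{16} = 653837184000 · 43046721/281474976710656 = 27485885585032875/274877906944.
Numerically: E[X] ≈ 99993.1.

E[X] = 653837184000 · (3/8)^{16} = 27485885585032875/274877906944 ≈ 99993.1.


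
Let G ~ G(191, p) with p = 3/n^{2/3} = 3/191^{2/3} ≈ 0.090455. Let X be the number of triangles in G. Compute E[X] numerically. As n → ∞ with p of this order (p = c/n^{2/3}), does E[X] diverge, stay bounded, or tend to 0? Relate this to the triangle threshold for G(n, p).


Number of potential triangles: C(191, 3) = 1143135.
Each occurs with probability p³ ≈ (0.090455)³ ≈ 7.4011129e-04.
By linearity: E[X] = C(191, 3)·p³ ≈ 1143135 · 7.4011129e-04 ≈ 846.04712.
Since α = 2/3 < 1, p = c/n^{2/3} ≫ 1/n is above the triangle threshold p ~ 1/n. Asymptotically E[X] ~ (c³/6)·n^{3(1−α)} = (3³/6)·n^{1} → ∞; triangles are abundant w.h.p.

E[X] ≈ 846.04712; in regime p = Θ(1/n^{2/3}) E[X] diverges (above the triangle threshold p ~ 1/n).


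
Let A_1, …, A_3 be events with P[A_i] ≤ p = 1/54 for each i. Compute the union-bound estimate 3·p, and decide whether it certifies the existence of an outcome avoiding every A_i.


Union bound: P[∪_{i=1}^{3} A_i] ≤ Σ_i P[A_i] ≤ 3·p = 3·(1/54) = 1/18.
Numerically: 1/18 ≈ 0.0556.
Is 1/18 < 1? YES.
Since P[∪ A_i] ≤ 1/18 < 1, the complement has P[∩ A_i^c] ≥ 1 − 1/18 = 17/18 > 0, so some outcome avoids every A_i.

3·p = 1/18 ≈ 0.0556; existence CERTIFIED by the union bound.


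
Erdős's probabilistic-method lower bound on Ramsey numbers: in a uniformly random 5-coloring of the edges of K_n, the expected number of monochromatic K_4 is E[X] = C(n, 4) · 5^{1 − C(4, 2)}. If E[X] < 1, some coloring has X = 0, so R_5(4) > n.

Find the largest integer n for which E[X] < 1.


We need C(n, 4) · 5^{1 − 6} < 1, i.e. C(n, 4) < 5^{6 − 1} = 3125.
Check values of n near the boundary:
  n = 17: C(17, 4) = 2380; 2380 < 3125? YES
  n = 18: C(18, 4) = 3060; 3060 < 3125? YES
  n = 19: C(19, 4) = 3876; 3876 < 3125? NO
  n = 20: C(20, 4) = 4845; 4845 < 3125? NO
  n = 21: C(21, 4) = 5985; 5985 < 3125? NO
The largest n with C(n, 4) < 3125 is n = 18 (where E[X] = 612/625 ≈ 0.9792000). Hence R_5(4) > 18, i.e. R_5(4) ≥ 19.

Largest n = 18; hence R_5(4) > 18.


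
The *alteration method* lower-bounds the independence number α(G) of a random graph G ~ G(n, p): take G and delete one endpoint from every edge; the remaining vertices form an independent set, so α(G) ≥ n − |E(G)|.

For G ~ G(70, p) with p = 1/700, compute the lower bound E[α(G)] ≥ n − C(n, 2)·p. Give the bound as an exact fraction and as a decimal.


E[|E(G)|] = C(70, 2)·p = 2415 · (1/700) = 69/20.
E[α(G)] ≥ n − E[|E(G)|] = 70 − 69/20 = 1331/20.
Numerically: ≈ 66.550.
(This is only a lower bound; the true E[α(G)] may be larger.)

E[α(G)] ≥ 1331/20 ≈ 66.550.


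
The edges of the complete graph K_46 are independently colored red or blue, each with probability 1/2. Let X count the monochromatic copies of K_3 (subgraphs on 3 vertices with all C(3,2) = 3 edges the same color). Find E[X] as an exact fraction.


Let X = Σ_S X_S over the C(46, 3) = 15180 subsets S of size 3, where X_S = 1 if the K_3 on S is monochromatic.
For a fixed S, the K_3 on S has C(3, 2) = 3 edges. P[all 3 edges red] = (1/2)^3, and likewise for blue, so P[monochromatic] = 2·(1/2)^3 = 2^{1 − 3} = 1/4.
Summing: E[X] = C(46, 3) · 2^{1 − 3} = 15180 · 1/4 = 3795.
Numerically: E[X] ≈ 3795.000.

E[X] = C(46,3)·2^(1−C(3,2)) = 3795 ≈ 3795.000.


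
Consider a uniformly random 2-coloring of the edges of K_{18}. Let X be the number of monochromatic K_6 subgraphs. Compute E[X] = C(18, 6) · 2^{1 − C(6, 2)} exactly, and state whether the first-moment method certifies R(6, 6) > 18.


E[X] = C(18, 6) · 2^{1 − 15} = 18564 · 2^{−14} = 18564/16384.
As a reduced fraction: E[X] = 4641/4096 ≈ 1.1331.
Is E[X] < 1? NO.
Since E[X] ≥ 1, the first-moment bound is inconclusive at n = 18; it does NOT by itself certify R(6, 6) > 18.

E[X] = 4641/4096 ≈ 1.1331; E[X] ≥ 1; first-moment method inconclusive here.


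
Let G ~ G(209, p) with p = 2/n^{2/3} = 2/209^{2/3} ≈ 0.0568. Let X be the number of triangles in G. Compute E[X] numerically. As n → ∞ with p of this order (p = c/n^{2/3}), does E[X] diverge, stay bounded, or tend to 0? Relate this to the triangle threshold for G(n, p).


Number of potential triangles: C(209, 3) = 1499784.
Each occurs with probability p³ ≈ (0.0568)³ ≈ 1.83146e-04.
By linearity: E[X] = C(209, 3)·p³ ≈ 1499784 · 1.83146e-04 ≈ 274.679.
Since α = 2/3 < 1, p = c/n^{2/3} ≫ 1/n is above the triangle threshold p ~ 1/n. Asymptotically E[X] ~ (c³/6)·n^{3(1−α)} = (2³/6)·n^{1} → ∞; triangles are abundant w.h.p.

E[X] ≈ 274.679; in regime p = Θ(1/n^{2/3}) E[X] diverges (above the triangle threshold p ~ 1/n).


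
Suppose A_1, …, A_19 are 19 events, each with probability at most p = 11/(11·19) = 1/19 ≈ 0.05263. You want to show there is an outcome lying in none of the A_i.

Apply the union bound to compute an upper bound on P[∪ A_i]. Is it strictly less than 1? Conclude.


Union bound: P[∪_{i=1}^{19} A_i] ≤ Σ_i P[A_i] ≤ 19·p = 19·(1/19) = 1.
Numerically: 1 ≈ 1.00000.
Is 1 < 1? NO.
Since the bound 1 is ≥ 1, the union bound is uninformative here; it does NOT by itself certify existence.

19·p = 1 ≈ 1.00000; existence NOT certified by the union bound.


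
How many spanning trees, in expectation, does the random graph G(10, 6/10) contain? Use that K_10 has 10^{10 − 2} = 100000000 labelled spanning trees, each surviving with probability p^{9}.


K_10 has 10^{10 − 2} = 100000000 labelled spanning trees.
For each such spanning tree H, let X_H = 1 if all 9 edges of H are present in G. Then P[X_H = 1] = p^{9} = (3/5)^{9} = 19683/1953125.
By linearity of expectation: E[X] = Σ_H E[X_H] = 100000000 · p^{9} = 100000000 · 19683/1953125 = 5038848/5.
Numerically: E[X] ≈ 1.0078e+06.

E[X] = 100000000 · (3/5)^{9} = 5038848/5 ≈ 1.0078e+06.


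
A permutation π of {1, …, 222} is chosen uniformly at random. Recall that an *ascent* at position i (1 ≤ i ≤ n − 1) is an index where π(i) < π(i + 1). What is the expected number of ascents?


Write X = Σ X_I over i = 1, …, 221, with X_I the indicator of one ascent.
There are 221 indicators.
For each fixed i, the pair (π(i), π(i+1)) is a uniformly random ordered pair of distinct values from {1, …, 222}; by symmetry P[π(i) < π(i+1)] = 1/2.
By linearity: E[X] = 221 · (1/2) = (222 − 1) · (1/2) = 221/2 ≈ 110.5000.

E[X] = 221/2 = 110.5000.


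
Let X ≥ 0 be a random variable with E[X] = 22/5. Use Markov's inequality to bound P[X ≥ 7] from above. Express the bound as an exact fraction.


μ = E[X] = 22/5, a = 7.
Markov: P[X ≥ 7] ≤ μ/a = (22/5)/7 = 22/35.
Numerically: ≈ 0.628571.
(Since a = 7 > μ = 4.400000, the bound 22/35 is < 1 and informative.)

P[X ≥ 7] ≤ 22/35 ≈ 0.628571.


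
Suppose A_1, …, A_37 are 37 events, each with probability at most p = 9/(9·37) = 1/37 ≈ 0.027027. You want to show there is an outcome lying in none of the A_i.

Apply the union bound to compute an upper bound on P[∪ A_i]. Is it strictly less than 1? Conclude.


Union bound: P[∪_{i=1}^{37} A_i] ≤ Σ_i P[A_i] ≤ 37·p = 37·(1/37) = 1.
Numerically: 1 ≈ 1.000000.
Is 1 < 1? NO.
Since the bound 1 is ≥ 1, the union bound is uninformative here; it does NOT by itself certify existence.

37·p = 1 ≈ 1.000000; existence NOT certified by the union bound.


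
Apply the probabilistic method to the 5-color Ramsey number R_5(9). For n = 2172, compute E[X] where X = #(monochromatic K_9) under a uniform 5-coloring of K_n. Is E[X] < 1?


E[X] = C(2172, 9) · 5^{1 − 36} = 2915866900084148060642020 · 5^{−35} = 2915866900084148060642020/2910383045673370361328125.
As a reduced fraction: E[X] = 583173380016829612128404/582076609134674072265625 ≈ 1.00188.
Is E[X] < 1? NO.
Since E[X] ≥ 1, the first-moment bound is inconclusive at n = 2172; it does NOT by itself certify R_5(9) > 2172.

E[X] = 583173380016829612128404/582076609134674072265625 ≈ 1.00188; E[X] ≥ 1; first-moment method inconclusive here.


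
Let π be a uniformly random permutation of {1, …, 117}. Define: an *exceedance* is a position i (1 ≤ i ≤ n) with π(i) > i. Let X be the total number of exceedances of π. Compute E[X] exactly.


Write X = Σ_{i=1}^{117} X_i, where X_i = 1_{π(i) > i}.
For each fixed i, π(i) is uniform over {1, …, 117} (marginal of a uniform permutation), so P[π(i) > i] = (n − i)/n. Summing: Σ_{i=1}^{117} (n − i)/n = (0 + 1 + … + 116)/117 = 117(117 − 1)/(2·117) = (117 − 1)/2.
Hence E[X] = Σ_{i=1}^{117} (117 − i)/117 = 58 ≈ 58.000.

E[X] = 58 = 58.000.


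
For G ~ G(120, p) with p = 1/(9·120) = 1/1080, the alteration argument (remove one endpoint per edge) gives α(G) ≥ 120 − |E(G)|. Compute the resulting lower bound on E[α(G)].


E[|E(G)|] = C(120, 2)·p = 7140 · (1/1080) = 119/18.
E[α(G)] ≥ n − E[|E(G)|] = 120 − 119/18 = 2041/18.
Numerically: ≈ 113.388889.
(This is only a lower bound; the true E[α(G)] may be larger.)

E[α(G)] ≥ 2041/18 ≈ 113.388889.


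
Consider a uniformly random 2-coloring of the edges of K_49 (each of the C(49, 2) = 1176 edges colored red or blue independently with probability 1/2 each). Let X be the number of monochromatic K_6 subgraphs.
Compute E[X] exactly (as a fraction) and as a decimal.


Let X = Σ_S X_S over the C(49, 6) = 13983816 subsets S of size 6, where X_S = 1 if the K_6 on S is monochromatic.
For a fixed S, the K_6 on S has C(6, 2) = 15 edges. P[all 15 edges red] = (1/2)^15, and likewise for blue, so P[monochromatic] = 2·(1/2)^15 = 2^{1 − 15} = 1/16384.
Summing: E[X] = C(49, 6) · 2^{1 − 15} = 13983816 · 1/16384 = 1747977/2048.
Numerically: E[X] ≈ 853.50439.

E[X] = C(49,6)·2^(1−C(6,2)) = 1747977/2048 ≈ 853.50439.


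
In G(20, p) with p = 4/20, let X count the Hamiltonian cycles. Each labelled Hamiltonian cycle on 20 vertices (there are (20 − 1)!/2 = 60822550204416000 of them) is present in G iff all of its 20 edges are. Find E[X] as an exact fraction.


K_20 has (20 − 1)!/2 = 60822550204416000 labelled Hamiltonian cycles.
For each such Hamiltonian cycle H, let X_H = 1 if all 20 edges of H are present in G. Then P[X_H = 1] = p^{20} = (1/5)^{20} = 1/95367431640625.
Summing the indicators: E[X] = Σ_H E[X_H] = 60822550204416000 · p^{20} = 60822550204416000 · 1/95367431640625 = 486580401635328/762939453125.
Numerically: E[X] ≈ 637.771.

E[X] = 60822550204416000 · (1/5)^{20} = 486580401635328/762939453125 ≈ 637.771.


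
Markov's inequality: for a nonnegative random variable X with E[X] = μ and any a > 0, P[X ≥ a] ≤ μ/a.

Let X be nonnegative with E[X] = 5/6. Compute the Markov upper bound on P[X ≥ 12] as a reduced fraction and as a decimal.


μ = E[X] = 5/6, a = 12.
Markov: P[X ≥ 12] ≤ μ/a = (5/6)/12 = 5/72.
Numerically: ≈ 0.069444.
(Since a = 12 > μ = 0.833333, the bound 5/72 is < 1 and informative.)

P[X ≥ 12] ≤ 5/72 ≈ 0.069444.


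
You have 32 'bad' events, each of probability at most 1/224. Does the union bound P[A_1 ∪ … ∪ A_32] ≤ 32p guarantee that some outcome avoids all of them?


Union bound: P[∪_{i=1}^{32} A_i] ≤ Σ_i P[A_i] ≤ 32·p = 32·(1/224) = 1/7.
Numerically: 1/7 ≈ 0.142857.
Is 1/7 < 1? YES.
Since P[∪ A_i] ≤ 1/7 < 1, the complement has P[∩ A_i^c] ≥ 1 − 1/7 = 6/7 > 0, so some outcome avoids every A_i.

32·p = 1/7 ≈ 0.142857; existence CERTIFIED by the union bound.


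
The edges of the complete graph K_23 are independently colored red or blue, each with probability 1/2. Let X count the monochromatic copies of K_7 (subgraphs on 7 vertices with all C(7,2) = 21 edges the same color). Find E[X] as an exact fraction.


Let X = Σ_S X_S over the C(23, 7) = 245157 subsets S of size 7, where X_S = 1 if the K_7 on S is monochromatic.
For a fixed S, the K_7 on S has C(7, 2) = 21 edges. P[all 21 edges red] = (1/2)^21, and likewise for blue, so P[monochromatic] = 2·(1/2)^21 = 2^{1 − 21} = 1/1048576.
By linearity: E[X] = C(23, 7) · 2^{1 − 21} = 245157 · 1/1048576 = 245157/1048576.
Numerically: E[X] ≈ 0.234.

E[X] = C(23,7)·2^(1−C(7,2)) = 245157/1048576 ≈ 0.234.


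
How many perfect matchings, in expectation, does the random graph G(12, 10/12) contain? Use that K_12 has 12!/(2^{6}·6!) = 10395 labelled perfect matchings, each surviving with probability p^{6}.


K_12 has 12!/(2^{6}·6!) = 10395 labelled perfect matchings.
For each such perfect matching H, let X_H = 1 if all 6 edges of H are present in G. Then P[X_H = 1] = p^{6} = (5/6)^{6} = 15625/46656.
By linearity: E[X] = Σ_H E[X_H] = 10395 · p^{6} = 10395 · 15625/46656 = 6015625/1728.
Numerically: E[X] ≈ 3481.

E[X] = 10395 · (5/6)^{6} = 6015625/1728 ≈ 3481.


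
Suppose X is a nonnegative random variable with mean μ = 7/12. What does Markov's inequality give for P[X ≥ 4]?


μ = E[X] = 7/12, a = 4.
Markov: P[X ≥ 4] ≤ μ/a = (7/12)/4 = 7/48.
Numerically: ≈ 0.145833.
(Since a = 4 > μ = 0.583333, the bound 7/48 is < 1 and informative.)

P[X ≥ 4] ≤ 7/48 ≈ 0.145833.


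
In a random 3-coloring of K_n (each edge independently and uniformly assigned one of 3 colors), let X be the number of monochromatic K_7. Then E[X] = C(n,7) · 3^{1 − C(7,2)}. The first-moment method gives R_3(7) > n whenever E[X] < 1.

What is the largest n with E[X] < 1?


We need C(n, 7) · 3^{1 − 21} < 1, i.e. C(n, 7) < 3^{21 − 1} = 3486784401.
Check values of n near the boundary:
  n = 75: C(75, 7) = 1984829850; 1984829850 < 3486784401? YES
  n = 76: C(76, 7) = 2186189400; 2186189400 < 3486784401? YES
  n = 77: C(77, 7) = 2404808340; 2404808340 < 3486784401? YES
  n = 78: C(78, 7) = 2641902120; 2641902120 < 3486784401? YES
  n = 79: C(79, 7) = 2898753715; 2898753715 < 3486784401? YES
  n = 80: C(80, 7) = 3176716400; 3176716400 < 3486784401? YES
  n = 81: C(81, 7) = 3477216600; 3477216600 < 3486784401? YES
  n = 82: C(82, 7) = 3801756816; 3801756816 < 3486784401? NO
The largest n with C(n, 7) < 3486784401 is n = 81 (where E[X] = 42928600/43046721 ≈ 0.997). Hence R_3(7) > 81, i.e. R_3(7) ≥ 82.

Largest n = 81; hence R_3(7) > 81.


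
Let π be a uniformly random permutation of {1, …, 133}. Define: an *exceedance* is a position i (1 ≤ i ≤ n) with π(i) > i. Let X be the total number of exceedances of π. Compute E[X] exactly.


Write X = Σ_{i=1}^{133} X_i, where X_i = 1_{π(i) > i}.
For each fixed i, π(i) is uniform over {1, …, 133} (marginal of a uniform permutation), so P[π(i) > i] = (n − i)/n. Summing: Σ_{i=1}^{133} (n − i)/n = (0 + 1 + … + 132)/133 = 133(133 − 1)/(2·133) = (133 − 1)/2.
Hence E[X] = Σ_{i=1}^{133} (133 − i)/133 = 66 ≈ 66.000000.

E[X] = 66 = 66.000000.


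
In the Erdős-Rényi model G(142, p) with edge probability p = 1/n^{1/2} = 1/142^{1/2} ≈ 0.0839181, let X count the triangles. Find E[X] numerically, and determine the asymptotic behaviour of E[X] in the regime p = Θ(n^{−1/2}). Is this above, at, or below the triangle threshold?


Number of potential triangles: C(142, 3) = 467180.
Each occurs with probability p³ ≈ (0.0839181)³ ≈ 5.90972788e-04.
By linearity: E[X] = C(142, 3)·p³ ≈ 467180 · 5.90972788e-04 ≈ 276.090667.
Since α = 1/2 < 1, p = c/n^{1/2} ≫ 1/n is above the triangle threshold p ~ 1/n. Asymptotically E[X] ~ (c³/6)·n^{3(1−α)} = (1³/6)·n^{1.5} → ∞; triangles are abundant w.h.p.

E[X] ≈ 276.090667; in regime p = Θ(1/n^{1/2}) E[X] diverges (above the triangle threshold p ~ 1/n).


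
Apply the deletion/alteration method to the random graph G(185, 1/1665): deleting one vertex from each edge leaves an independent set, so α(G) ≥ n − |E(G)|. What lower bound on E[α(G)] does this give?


E[|E(G)|] = C(185, 2)·p = 17020 · (1/1665) = 92/9.
E[α(G)] ≥ n − E[|E(G)|] = 185 − 92/9 = 1573/9.
Numerically: ≈ 174.7778.
(This is only a lower bound; the true E[α(G)] may be larger.)

E[α(G)] ≥ 1573/9 ≈ 174.7778.


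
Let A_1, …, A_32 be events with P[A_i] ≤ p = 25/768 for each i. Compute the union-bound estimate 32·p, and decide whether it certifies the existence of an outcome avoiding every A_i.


Union bound: P[∪_{i=1}^{32} A_i] ≤ Σ_i P[A_i] ≤ 32·p = 32·(25/768) = 25/24.
Numerically: 25/24 ≈ 1.04167.
Is 25/24 < 1? NO.
Since the bound 25/24 is ≥ 1, the union bound is uninformative here; it does NOT by itself certify existence.

32·p = 25/24 ≈ 1.04167; existence NOT certified by the union bound.


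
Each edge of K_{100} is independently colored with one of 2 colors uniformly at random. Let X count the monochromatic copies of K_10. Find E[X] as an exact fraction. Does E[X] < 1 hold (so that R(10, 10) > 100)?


E[X] = C(100, 10) · 2^{1 − 45} = 17310309456440 · 2^{−44} = 17310309456440/17592186044416.
As a reduced fraction: E[X] = 2163788682055/2199023255552 ≈ 0.9839772.
Is E[X] < 1? YES.
Since E[X] < 1, there exists a 2-coloring of K_{100} with no monochromatic K_10; hence R(10, 10) > 100.

E[X] = 2163788682055/2199023255552 ≈ 0.9839772; E[X] < 1, so R(10, 10) > 100.


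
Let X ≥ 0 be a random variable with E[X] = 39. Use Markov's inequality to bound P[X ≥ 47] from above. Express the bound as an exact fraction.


μ = E[X] = 39, a = 47.
Markov: P[X ≥ 47] ≤ μ/a = (39)/47 = 39/47.
Numerically: ≈ 0.82979.
(Since a = 47 > μ = 39.00000, the bound 39/47 is < 1 and informative.)

P[X ≥ 47] ≤ 39/47 ≈ 0.82979.


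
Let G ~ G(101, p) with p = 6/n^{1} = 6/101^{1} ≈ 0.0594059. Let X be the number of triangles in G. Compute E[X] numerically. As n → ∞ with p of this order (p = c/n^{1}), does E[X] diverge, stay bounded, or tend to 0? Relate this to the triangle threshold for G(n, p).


Number of potential triangles: C(101, 3) = 166650.
Each occurs with probability p³ ≈ (0.0594059)³ ≈ 2.09647472e-04.
By linearity: E[X] = C(101, 3)·p³ ≈ 166650 · 2.09647472e-04 ≈ 34.937751.
Here α = 1, so p = 6/n is exactly at the triangle threshold p ~ 1/n. Asymptotically E[X] → c³/6 = 6³/6 = 36 ≈ 36.000000, a bounded constant. In this regime the triangle count is asymptotically Poisson(c³/6).

E[X] ≈ 34.937751; in regime p = Θ(1/n^{1}) E[X] stays bounded (at the triangle threshold p ~ 1/n).


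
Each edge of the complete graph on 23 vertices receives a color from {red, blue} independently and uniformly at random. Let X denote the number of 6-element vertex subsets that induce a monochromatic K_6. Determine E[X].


Let X = Σ_S X_S over the C(23, 6) = 100947 subsets S of size 6, where X_S = 1 if the K_6 on S is monochromatic.
For a fixed S, the K_6 on S has C(6, 2) = 15 edges. P[all 15 edges red] = (1/2)^15, and likewise for blue, so P[monochromatic] = 2·(1/2)^15 = 2^{1 − 15} = 1/16384.
Summing: E[X] = C(23, 6) · 2^{1 − 15} = 100947 · 1/16384 = 100947/16384.
Numerically: E[X] ≈ 6.161.

E[X] = C(23,6)·2^(1−C(6,2)) = 100947/16384 ≈ 6.161.


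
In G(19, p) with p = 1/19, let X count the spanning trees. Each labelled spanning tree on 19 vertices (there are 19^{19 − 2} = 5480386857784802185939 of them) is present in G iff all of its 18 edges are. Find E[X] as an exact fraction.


K_19 has 19^{19 − 2} = 5480386857784802185939 labelled spanning trees.
For each such spanning tree H, let X_H = 1 if all 18 edges of H are present in G. Then P[X_H = 1] = p^{18} = (1/19)^{18} = 1/104127350297911241532841.
By linearity of expectation: E[X] = Σ_H E[X_H] = 5480386857784802185939 · p^{18} = 5480386857784802185939 · 1/104127350297911241532841 = 1/19.
Numerically: E[X] ≈ 0.0526316.

E[X] = 5480386857784802185939 · (1/19)^{18} = 1/19 ≈ 0.0526316.


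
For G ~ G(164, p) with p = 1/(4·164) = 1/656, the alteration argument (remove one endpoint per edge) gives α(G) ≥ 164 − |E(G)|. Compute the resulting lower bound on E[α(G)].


E[|E(G)|] = C(164, 2)·p = 13366 · (1/656) = 163/8.
E[α(G)] ≥ n − E[|E(G)|] = 164 − 163/8 = 1149/8.
Numerically: ≈ 143.6250.
(This is only a lower bound; the true E[α(G)] may be larger.)

E[α(G)] ≥ 1149/8 ≈ 143.6250.


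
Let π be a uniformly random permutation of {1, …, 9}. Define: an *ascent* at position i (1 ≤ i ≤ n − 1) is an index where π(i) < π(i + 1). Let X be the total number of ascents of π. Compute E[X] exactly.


Write X = Σ X_I over i = 1, …, 8, with X_I the indicator of one ascent.
There are 8 indicators.
For each fixed i, the pair (π(i), π(i+1)) is a uniformly random ordered pair of distinct values from {1, …, 9}; by symmetry P[π(i) < π(i+1)] = 1/2.
By linearity: E[X] = 8 · (1/2) = (9 − 1) · (1/2) = 4 ≈ 4.000000.

E[X] = 4 = 4.000000.


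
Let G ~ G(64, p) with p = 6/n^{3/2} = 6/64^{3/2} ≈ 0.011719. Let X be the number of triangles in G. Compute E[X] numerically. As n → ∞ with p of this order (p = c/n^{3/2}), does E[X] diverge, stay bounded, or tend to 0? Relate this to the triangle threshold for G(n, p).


Number of potential triangles: C(64, 3) = 41664.
Each occurs with probability p³ ≈ (0.011719)³ ≈ 1.6093254e-06.
By linearity: E[X] = C(64, 3)·p³ ≈ 41664 · 1.6093254e-06 ≈ 0.06705.
Since α = 3/2 > 1, p = c/n^{3/2} = o(1/n) is below the triangle threshold p ~ 1/n. Asymptotically E[X] ~ (c³/6)·n^{3(1−α)} = (6³/6)·n^{-1.5} → 0, so by Markov's inequality G has no triangles w.h.p.

E[X] ≈ 0.06705; in regime p = Θ(1/n^{3/2}) E[X] tends to 0 (below the triangle threshold p ~ 1/n).


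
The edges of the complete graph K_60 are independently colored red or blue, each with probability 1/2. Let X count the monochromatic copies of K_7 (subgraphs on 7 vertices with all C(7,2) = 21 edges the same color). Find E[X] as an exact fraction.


Let X = Σ_S X_S over the C(60, 7) = 386206920 subsets S of size 7, where X_S = 1 if the K_7 on S is monochromatic.
For a fixed S, the K_7 on S has C(7, 2) = 21 edges. P[all 21 edges red] = (1/2)^21, and likewise for blue, so P[monochromatic] = 2·(1/2)^21 = 2^{1 − 21} = 1/1048576.
By linearity of expectation: E[X] = C(60, 7) · 2^{1 − 21} = 386206920 · 1/1048576 = 48275865/131072.
Numerically: E[X] ≈ 368.3156.

E[X] = C(60,7)·2^(1−C(7,2)) = 48275865/131072 ≈ 368.3156.


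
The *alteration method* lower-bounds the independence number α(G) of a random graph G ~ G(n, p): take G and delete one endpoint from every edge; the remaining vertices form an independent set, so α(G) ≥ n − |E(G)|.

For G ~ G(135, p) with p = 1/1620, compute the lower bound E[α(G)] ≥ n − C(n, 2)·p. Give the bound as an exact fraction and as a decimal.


E[|E(G)|] = C(135, 2)·p = 9045 · (1/1620) = 67/12.
E[α(G)] ≥ n − E[|E(G)|] = 135 − 67/12 = 1553/12.
Numerically: ≈ 129.41667.
(This is only a lower bound; the true E[α(G)] may be larger.)

E[α(G)] ≥ 1553/12 ≈ 129.41667.


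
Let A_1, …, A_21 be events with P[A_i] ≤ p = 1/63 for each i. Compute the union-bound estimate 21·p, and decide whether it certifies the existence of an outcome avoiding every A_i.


Union bound: P[∪_{i=1}^{21} A_i] ≤ Σ_i P[A_i] ≤ 21·p = 21·(1/63) = 1/3.
Numerically: 1/3 ≈ 0.333333.
Is 1/3 < 1? YES.
Since P[∪ A_i] ≤ 1/3 < 1, the complement has P[∩ A_i^c] ≥ 1 − 1/3 = 2/3 > 0, so some outcome avoids every A_i.

21·p = 1/3 ≈ 0.333333; existence CERTIFIED by the union bound.


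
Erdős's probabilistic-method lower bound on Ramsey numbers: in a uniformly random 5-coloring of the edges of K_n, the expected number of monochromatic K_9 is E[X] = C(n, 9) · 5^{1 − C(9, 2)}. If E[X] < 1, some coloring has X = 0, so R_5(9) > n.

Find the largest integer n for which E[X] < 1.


We need C(n, 9) · 5^{1 − 36} < 1, i.e. C(n, 9) < 5^{36 − 1} = 2910383045673370361328125.
Check values of n near the boundary:
  n = 2167: C(2167, 9) = 2855899084841489792706810; 2855899084841489792706810 < 2910383045673370361328125? YES
  n = 2168: C(2168, 9) = 2867804175977929537095120; 2867804175977929537095120 < 2910383045673370361328125? YES
  n = 2169: C(2169, 9) = 2879753360044504243499683; 2879753360044504243499683 < 2910383045673370361328125? YES
  n = 2170: C(2170, 9) = 2891746779868845075610510; 2891746779868845075610510 < 2910383045673370361328125? YES
  n = 2171: C(2171, 9) = 2903784578674959601827205; 2903784578674959601827205 < 2910383045673370361328125? YES
  n = 2172: C(2172, 9) = 2915866900084148060642020; 2915866900084148060642020 < 2910383045673370361328125? NO
  n = 2173: C(2173, 9) = 2927993888115921319674265; 2927993888115921319674265 < 2910383045673370361328125? NO
The largest n with C(n, 9) < 2910383045673370361328125 is n = 2171 (where E[X] = 580756915734991920365441/582076609134674072265625 ≈ 0.99773). Hence R_5(9) > 2171, i.e. R_5(9) ≥ 2172.

Largest n = 2171; hence R_5(9) > 2171.


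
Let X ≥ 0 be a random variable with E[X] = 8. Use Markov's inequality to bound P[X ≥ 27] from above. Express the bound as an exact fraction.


μ = E[X] = 8, a = 27.
Markov: P[X ≥ 27] ≤ μ/a = (8)/27 = 8/27.
Numerically: ≈ 0.296.
(Since a = 27 > μ = 8.000, the bound 8/27 is < 1 and informative.)

P[X ≥ 27] ≤ 8/27 ≈ 0.296.


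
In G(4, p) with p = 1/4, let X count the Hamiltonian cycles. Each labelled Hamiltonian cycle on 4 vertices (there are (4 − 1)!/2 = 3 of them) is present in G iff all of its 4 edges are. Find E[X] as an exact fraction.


K_4 has (4 − 1)!/2 = 3 labelled Hamiltonian cycles.
For each such Hamiltonian cycle H, let X_H = 1 if all 4 edges of H are present in G. Then P[X_H = 1] = p^{4} = (1/4)^{4} = 1/256.
By linearity of expectation: E[X] = Σ_H E[X_H] = 3 · p^{4} = 3 · 1/256 = 3/256.
Numerically: E[X] ≈ 0.0117188.

E[X] = 3 · (1/4)^{4} = 3/256 ≈ 0.0117188.


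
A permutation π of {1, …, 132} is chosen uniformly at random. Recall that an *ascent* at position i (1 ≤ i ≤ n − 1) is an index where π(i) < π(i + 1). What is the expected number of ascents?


Write X = Σ X_I over i = 1, …, 131, with X_I the indicator of one ascent.
There are 131 indicators.
For each fixed i, the pair (π(i), π(i+1)) is a uniformly random ordered pair of distinct values from {1, …, 132}; by symmetry P[π(i) < π(i+1)] = 1/2.
By linearity: E[X] = 131 · (1/2) = (132 − 1) · (1/2) = 131/2 ≈ 65.5000.

E[X] = 131/2 = 65.5000.


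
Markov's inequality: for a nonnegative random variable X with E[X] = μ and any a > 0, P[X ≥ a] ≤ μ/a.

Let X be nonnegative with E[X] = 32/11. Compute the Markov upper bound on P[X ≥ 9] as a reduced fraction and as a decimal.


μ = E[X] = 32/11, a = 9.
Markov: P[X ≥ 9] ≤ μ/a = (32/11)/9 = 32/99.
Numerically: ≈ 0.3232.
(Since a = 9 > μ = 2.9091, the bound 32/99 is < 1 and informative.)

P[X ≥ 9] ≤ 32/99 ≈ 0.3232.


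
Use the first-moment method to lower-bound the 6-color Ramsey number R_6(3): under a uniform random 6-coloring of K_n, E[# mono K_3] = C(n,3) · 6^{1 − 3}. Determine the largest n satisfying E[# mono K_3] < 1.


We need C(n, 3) · 6^{1 − 3} < 1, i.e. C(n, 3) < 6^{3 − 1} = 36.
Check values of n near the boundary:
  n = 5: C(5, 3) = 10; 10 < 36? YES
  n = 6: C(6, 3) = 20; 20 < 36? YES
  n = 7: C(7, 3) = 35; 35 < 36? YES
  n = 8: C(8, 3) = 56; 56 < 36? NO
  n = 9: C(9, 3) = 84; 84 < 36? NO
The largest n with C(n, 3) < 36 is n = 7 (where E[X] = 35/36 ≈ 0.97222). Hence R_6(3) > 7, i.e. R_6(3) ≥ 8.

Largest n = 7; hence R_6(3) > 7.


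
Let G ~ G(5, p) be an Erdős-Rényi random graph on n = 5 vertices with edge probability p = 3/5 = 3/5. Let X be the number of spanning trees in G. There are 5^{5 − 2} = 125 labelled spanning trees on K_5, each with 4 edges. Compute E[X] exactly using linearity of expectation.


K_5 has 5^{5 − 2} = 125 labelled spanning trees.
For each such spanning tree H, let X_H = 1 if all 4 edges of H are present in G. Then P[X_H = 1] = p^{4} = (3/5)^{4} = 81/625.
Summing the indicators: E[X] = Σ_H E[X_H] = 125 · p^{4} = 125 · 81/625 = 81/5.
Numerically: E[X] ≈ 16.2.

E[X] = 125 · (3/5)^{4} = 81/5 ≈ 16.2.


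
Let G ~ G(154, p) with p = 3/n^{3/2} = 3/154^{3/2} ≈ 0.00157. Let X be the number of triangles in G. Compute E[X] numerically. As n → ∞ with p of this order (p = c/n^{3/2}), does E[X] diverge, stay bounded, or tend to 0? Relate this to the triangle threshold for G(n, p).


Number of potential triangles: C(154, 3) = 596904.
Each occurs with probability p³ ≈ (0.00157)³ ≈ 3.86830e-09.
By linearity: E[X] = C(154, 3)·p³ ≈ 596904 · 3.86830e-09 ≈ 0.002.
Since α = 3/2 > 1, p = c/n^{3/2} = o(1/n) is below the triangle threshold p ~ 1/n. Asymptotically E[X] ~ (c³/6)·n^{3(1−α)} = (3³/6)·n^{-1.5} → 0, so by Markov's inequality G has no triangles w.h.p.

E[X] ≈ 0.002; in regime p = Θ(1/n^{3/2}) E[X] tends to 0 (below the triangle threshold p ~ 1/n).


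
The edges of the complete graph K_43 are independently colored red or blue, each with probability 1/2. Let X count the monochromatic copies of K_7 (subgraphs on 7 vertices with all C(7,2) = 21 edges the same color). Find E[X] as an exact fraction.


Let X = Σ_S X_S over the C(43, 7) = 32224114 subsets S of size 7, where X_S = 1 if the K_7 on S is monochromatic.
For a fixed S, the K_7 on S has C(7, 2) = 21 edges. P[all 21 edges red] = (1/2)^21, and likewise for blue, so P[monochromatic] = 2·(1/2)^21 = 2^{1 − 21} = 1/1048576.
By linearity: E[X] = C(43, 7) · 2^{1 − 21} = 32224114 · 1/1048576 = 16112057/524288.
Numerically: E[X] ≈ 30.731.

E[X] = C(43,7)·2^(1−C(7,2)) = 16112057/524288 ≈ 30.731.


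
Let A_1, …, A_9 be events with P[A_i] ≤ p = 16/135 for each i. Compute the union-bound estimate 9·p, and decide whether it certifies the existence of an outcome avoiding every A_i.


Union bound: P[∪_{i=1}^{9} A_i] ≤ Σ_i P[A_i] ≤ 9·p = 9·(16/135) = 16/15.
Numerically: 16/15 ≈ 1.0667.
Is 16/15 < 1? NO.
Since the bound 16/15 is ≥ 1, the union bound is uninformative here; it does NOT by itself certify existence.

9·p = 16/15 ≈ 1.0667; existence NOT certified by the union bound.


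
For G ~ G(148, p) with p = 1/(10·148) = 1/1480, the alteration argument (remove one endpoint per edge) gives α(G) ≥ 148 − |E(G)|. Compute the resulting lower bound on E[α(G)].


E[|E(G)|] = C(148, 2)·p = 10878 · (1/1480) = 147/20.
E[α(G)] ≥ n − E[|E(G)|] = 148 − 147/20 = 2813/20.
Numerically: ≈ 140.650000.
(This is only a lower bound; the true E[α(G)] may be larger.)

E[α(G)] ≥ 2813/20 ≈ 140.650000.


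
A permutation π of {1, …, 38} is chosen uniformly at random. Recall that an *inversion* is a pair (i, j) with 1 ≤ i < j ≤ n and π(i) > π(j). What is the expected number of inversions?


Write X = Σ X_I over the C(38, 2) = 703 pairs i < j, with X_I the indicator of one inversion.
There are 703 indicators.
For each fixed pair i < j, the values π(i) and π(j) are two distinct elements of {1, …, 38} in uniformly random order; by symmetry P[π(i) > π(j)] = 1/2.
By linearity: E[X] = 703 · (1/2) = C(38, 2) · (1/2) = 703/2 = 703/2 ≈ 351.50000.

E[X] = 703/2 = 351.50000.


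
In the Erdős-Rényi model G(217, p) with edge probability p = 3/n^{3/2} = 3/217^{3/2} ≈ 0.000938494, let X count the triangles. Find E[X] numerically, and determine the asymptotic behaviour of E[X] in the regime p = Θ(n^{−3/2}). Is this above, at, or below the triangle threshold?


Number of potential triangles: C(217, 3) = 1679580.
Each occurs with probability p³ ≈ (0.000938494)³ ≈ 8.26599164e-10.
By linearity: E[X] = C(217, 3)·p³ ≈ 1679580 · 8.26599164e-10 ≈ 0.001388.
Since α = 3/2 > 1, p = c/n^{3/2} = o(1/n) is below the triangle threshold p ~ 1/n. Asymptotically E[X] ~ (c³/6)·n^{3(1−α)} = (3³/6)·n^{-1.5} → 0, so by Markov's inequality G has no triangles w.h.p.

E[X] ≈ 0.001388; in regime p = Θ(1/n^{3/2}) E[X] tends to 0 (below the triangle threshold p ~ 1/n).
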